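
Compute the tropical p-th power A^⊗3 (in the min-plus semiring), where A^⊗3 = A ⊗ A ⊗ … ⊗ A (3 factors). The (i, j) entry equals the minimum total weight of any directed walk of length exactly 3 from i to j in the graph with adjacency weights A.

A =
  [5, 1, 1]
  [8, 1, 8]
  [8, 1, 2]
A^⊗3 =
  [10, 3, 5]
  [10, 3, 10]
  [10, 3, 6]

Each entry (A^⊗3)_ij equals the minimum over all length-3 walks i = v_0 → v_1 → … → v_3 = j of Σ_t A[v_t][v_{t+1}]. For example, for (i, j) = (0, 2) we minimise over 9 possible intermediate vertex sequences; the minimum is 5, attained along the walk 0 → 2 → 2 → 2.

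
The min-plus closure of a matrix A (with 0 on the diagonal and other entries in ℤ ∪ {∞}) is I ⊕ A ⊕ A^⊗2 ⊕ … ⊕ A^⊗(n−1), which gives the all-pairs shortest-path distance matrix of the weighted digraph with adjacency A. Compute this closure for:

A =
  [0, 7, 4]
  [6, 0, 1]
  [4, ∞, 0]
Closure =
  [0, 7, 4]
  [5, 0, 1]
  [4, 11, 0]

This is the Floyd-Warshall all-pairs shortest-path computation. For each intermediate vertex k = 0, 1, …, 2, update dist[i][j] ← min(dist[i][j], dist[i][k] + dist[k][j]). The final matrix gives, for each (i, j), the minimum total weight of any directed path from i to j (possibly empty when i = j).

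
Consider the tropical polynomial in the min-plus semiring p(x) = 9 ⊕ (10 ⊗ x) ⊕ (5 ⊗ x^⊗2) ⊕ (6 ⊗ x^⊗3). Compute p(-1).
p(-1) = 3

A tropical monomial a ⊗ x^⊗i evaluates to a + i · x. Evaluating each term at x = -1:
  Term 0 contributes 9 + 0 · -1 = 9
  Term 1 contributes 10 + 1 · -1 = 9
  Term 2 contributes 5 + 2 · -1 = 3
  Term 3 contributes 6 + 3 · -1 = 3
p(-1) = ⊕ of these = min[9, 9, 3, 3] = 3.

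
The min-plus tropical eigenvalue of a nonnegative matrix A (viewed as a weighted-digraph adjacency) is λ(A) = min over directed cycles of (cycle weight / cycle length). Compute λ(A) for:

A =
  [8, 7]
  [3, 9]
λ(A) = 5

Enumerate directed cycles and compute their means (weight / length). Sample:
  cycle 0 → 0: weight = 8, length = 1, mean = 8/1 ≈ 8.000
  cycle 1 → 1: weight = 9, length = 1, mean = 9/1 ≈ 9.000
  cycle 0 → 1 → 0: weight = 10, length = 2, mean = 10/2 ≈ 5.000
  cycle 1 → 0 → 1: weight = 10, length = 2, mean = 10/2 ≈ 5.000
Minimum mean = 5.000, attained e.g. along the cycle 0 → 1 → 0 with weight 10 and length 2. So λ(A) = 10/2 = 5.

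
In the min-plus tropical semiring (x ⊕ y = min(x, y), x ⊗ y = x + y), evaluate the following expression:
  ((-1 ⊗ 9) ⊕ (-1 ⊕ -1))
((-1 ⊗ 9) ⊕ (-1 ⊕ -1)) = -1

Expand innermost to outermost. Recall ⊕ takes the minimum of its arguments and ⊗ takes their sum. Working out the expression ((-1 ⊗ 9) ⊕ (-1 ⊕ -1)) gives -1.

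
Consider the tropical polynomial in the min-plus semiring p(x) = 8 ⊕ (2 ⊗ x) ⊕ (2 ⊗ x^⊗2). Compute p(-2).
p(-2) = -2

A tropical monomial a ⊗ x^⊗i evaluates to a + i · x. Evaluating each term at x = -2:
  Term 0 contributes 8 + 0 · -2 = 8
  Term 1 contributes 2 + 1 · -2 = 0
  Term 2 contributes 2 + 2 · -2 = -2
p(-2) = ⊕ of these = min[8, 0, -2] = -2.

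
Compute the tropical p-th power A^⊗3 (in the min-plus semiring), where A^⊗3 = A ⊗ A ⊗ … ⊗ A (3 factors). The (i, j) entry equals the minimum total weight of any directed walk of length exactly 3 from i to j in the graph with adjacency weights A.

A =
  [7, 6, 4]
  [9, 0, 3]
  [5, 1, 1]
A^⊗3 =
  [10, 5, 6]
  [8, 0, 3]
  [7, 1, 3]

Each entry (A^⊗3)_ij equals the minimum over all length-3 walks i = v_0 → v_1 → … → v_3 = j of Σ_t A[v_t][v_{t+1}]. For example, for (i, j) = (0, 2) we minimise over 9 possible intermediate vertex sequences; the minimum is 6, attained along the walk 0 → 2 → 2 → 2.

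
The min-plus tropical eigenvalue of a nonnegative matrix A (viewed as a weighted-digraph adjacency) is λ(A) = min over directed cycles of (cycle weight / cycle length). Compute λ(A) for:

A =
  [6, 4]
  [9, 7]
λ(A) = 6

Enumerate directed cycles and compute their means (weight / length). Sample:
  cycle 0 → 0: weight = 6, length = 1, mean = 6/1 ≈ 6.000
  cycle 1 → 1: weight = 7, length = 1, mean = 7/1 ≈ 7.000
  cycle 0 → 1 → 0: weight = 13, length = 2, mean = 13/2 ≈ 6.500
  cycle 1 → 0 → 1: weight = 13, length = 2, mean = 13/2 ≈ 6.500
Minimum mean = 6.000, attained e.g. along the cycle 0 → 0 with weight 6 and length 1. So λ(A) = 6/1 = 6.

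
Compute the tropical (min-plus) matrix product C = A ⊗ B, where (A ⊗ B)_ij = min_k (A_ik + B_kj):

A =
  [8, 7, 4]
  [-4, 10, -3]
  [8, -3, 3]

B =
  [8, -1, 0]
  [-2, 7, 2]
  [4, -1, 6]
A ⊗ B =
  [5, 3, 8]
  [1, -5, -4]
  [-5, 2, -1]

Apply the min-plus product entry-by-entry:
  C[0][0] = min over k of (A[0][0] + B[0][0] = 8 + 8 = 16, A[0][1] + B[1][0] = 7 + -2 = 5, A[0][2] + B[2][0] = 4 + 4 = 8) = 5 (attained at k = 1)
  C[0][1] = min over k of (A[0][0] + B[0][1] = 8 + -1 = 7, A[0][1] + B[1][1] = 7 + 7 = 14, A[0][2] + B[2][1] = 4 + -1 = 3) = 3 (attained at k = 2)
  C[0][2] = min over k of (A[0][0] + B[0][2] = 8 + 0 = 8, A[0][1] + B[1][2] = 7 + 2 = 9, A[0][2] + B[2][2] = 4 + 6 = 10) = 8 (attained at k = 0)
  C[1][0] = min over k of (A[1][0] + B[0][0] = -4 + 8 = 4, A[1][1] + B[1][0] = 10 + -2 = 8, A[1][2] + B[2][0] = -3 + 4 = 1) = 1 (attained at k = 2)
  C[1][1] = min over k of (A[1][0] + B[0][1] = -4 + -1 = -5, A[1][1] + B[1][1] = 10 + 7 = 17, A[1][2] + B[2][1] = -3 + -1 = -4) = -5 (attained at k = 0)
  C[1][2] = min over k of (A[1][0] + B[0][2] = -4 + 0 = -4, A[1][1] + B[1][2] = 10 + 2 = 12, A[1][2] + B[2][2] = -3 + 6 = 3) = -4 (attained at k = 0)
  C[2][0] = min over k of (A[2][0] + B[0][0] = 8 + 8 = 16, A[2][1] + B[1][0] = -3 + -2 = -5, A[2][2] + B[2][0] = 3 + 4 = 7) = -5 (attained at k = 1)
  C[2][1] = min over k of (A[2][0] + B[0][1] = 8 + -1 = 7, A[2][1] + B[1][1] = -3 + 7 = 4, A[2][2] + B[2][1] = 3 + -1 = 2) = 2 (attained at k = 2)
  C[2][2] = min over k of (A[2][0] + B[0][2] = 8 + 0 = 8, A[2][1] + B[1][2] = -3 + 2 = -1, A[2][2] + B[2][2] = 3 + 6 = 9) = -1 (attained at k = 1)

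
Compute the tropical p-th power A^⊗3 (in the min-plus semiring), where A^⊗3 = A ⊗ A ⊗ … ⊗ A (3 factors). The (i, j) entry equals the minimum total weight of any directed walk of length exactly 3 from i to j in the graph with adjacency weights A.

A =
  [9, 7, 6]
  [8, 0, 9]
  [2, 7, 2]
A^⊗3 =
  [10, 7, 10]
  [8, 0, 9]
  [6, 7, 6]

Each entry (A^⊗3)_ij equals the minimum over all length-3 walks i = v_0 → v_1 → … → v_3 = j of Σ_t A[v_t][v_{t+1}]. For example, for (i, j) = (0, 2) we minimise over 9 possible intermediate vertex sequences; the minimum is 10, attained along the walk 0 → 2 → 2 → 2.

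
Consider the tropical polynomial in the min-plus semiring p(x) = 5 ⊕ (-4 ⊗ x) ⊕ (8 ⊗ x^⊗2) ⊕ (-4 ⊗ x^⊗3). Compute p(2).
p(2) = -2

A tropical monomial a ⊗ x^⊗i evaluates to a + i · x. Evaluating each term at x = 2:
  Term 0 contributes 5 + 0 · 2 = 5
  Term 1 contributes -4 + 1 · 2 = -2
  Term 2 contributes 8 + 2 · 2 = 12
  Term 3 contributes -4 + 3 · 2 = 2
p(2) = ⊕ of these = min[5, -2, 12, 2] = -2.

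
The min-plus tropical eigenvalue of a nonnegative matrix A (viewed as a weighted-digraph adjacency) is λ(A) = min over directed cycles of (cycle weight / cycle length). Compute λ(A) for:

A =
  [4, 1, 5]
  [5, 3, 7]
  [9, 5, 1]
λ(A) = 1

Enumerate directed cycles and compute their means (weight / length). Sample:
  cycle 0 → 0: weight = 4, length = 1, mean = 4/1 ≈ 4.000
  cycle 1 → 1: weight = 3, length = 1, mean = 3/1 ≈ 3.000
  cycle 2 → 2: weight = 1, length = 1, mean = 1/1 ≈ 1.000
  cycle 0 → 1 → 0: weight = 6, length = 2, mean = 6/2 ≈ 3.000
  cycle 0 → 2 → 0: weight = 14, length = 2, mean = 14/2 ≈ 7.000
  cycle 1 → 0 → 1: weight = 6, length = 2, mean = 6/2 ≈ 3.000
Minimum mean = 1.000, attained e.g. along the cycle 2 → 2 with weight 1 and length 1. So λ(A) = 1/1 = 1.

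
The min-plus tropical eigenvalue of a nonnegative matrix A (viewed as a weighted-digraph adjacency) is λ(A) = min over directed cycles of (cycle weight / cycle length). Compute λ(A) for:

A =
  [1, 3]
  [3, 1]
λ(A) = 1

Enumerate directed cycles and compute their means (weight / length). Sample:
  cycle 0 → 0: weight = 1, length = 1, mean = 1/1 ≈ 1.000
  cycle 1 → 1: weight = 1, length = 1, mean = 1/1 ≈ 1.000
  cycle 0 → 1 → 0: weight = 6, length = 2, mean = 6/2 ≈ 3.000
  cycle 1 → 0 → 1: weight = 6, length = 2, mean = 6/2 ≈ 3.000
Minimum mean = 1.000, attained e.g. along the cycle 0 → 0 with weight 1 and length 1. So λ(A) = 1/1 = 1.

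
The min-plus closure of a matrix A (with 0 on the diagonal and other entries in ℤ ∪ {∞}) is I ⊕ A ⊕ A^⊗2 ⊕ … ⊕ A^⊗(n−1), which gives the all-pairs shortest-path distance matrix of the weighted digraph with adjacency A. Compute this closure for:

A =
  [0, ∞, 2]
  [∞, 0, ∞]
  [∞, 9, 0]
Closure =
  [0, 11, 2]
  [∞, 0, ∞]
  [∞, 9, 0]

This is the Floyd-Warshall all-pairs shortest-path computation. For each intermediate vertex k = 0, 1, …, 2, update dist[i][j] ← min(dist[i][j], dist[i][k] + dist[k][j]). The final matrix gives, for each (i, j), the minimum total weight of any directed path from i to j (possibly empty when i = j).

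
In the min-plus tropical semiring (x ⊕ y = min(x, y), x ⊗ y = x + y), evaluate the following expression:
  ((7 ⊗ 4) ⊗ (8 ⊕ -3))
((7 ⊗ 4) ⊗ (8 ⊕ -3)) = 8

Expand innermost to outermost. Recall ⊕ takes the minimum of its arguments and ⊗ takes their sum. Working out the expression ((7 ⊗ 4) ⊗ (8 ⊕ -3)) gives 8.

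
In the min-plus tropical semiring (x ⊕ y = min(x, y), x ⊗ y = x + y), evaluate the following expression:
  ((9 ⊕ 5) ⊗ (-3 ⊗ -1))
((9 ⊕ 5) ⊗ (-3 ⊗ -1)) = 1

Expand innermost to outermost. Recall ⊕ takes the minimum of its arguments and ⊗ takes their sum. Working out the expression ((9 ⊕ 5) ⊗ (-3 ⊗ -1)) gives 1.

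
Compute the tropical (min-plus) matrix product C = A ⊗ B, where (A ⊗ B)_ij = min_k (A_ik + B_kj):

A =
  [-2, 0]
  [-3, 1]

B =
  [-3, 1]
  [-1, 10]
A ⊗ B =
  [-5, -1]
  [-6, -2]

Apply the min-plus product entry-by-entry:
  C[0][0] = min over k of (A[0][0] + B[0][0] = -2 + -3 = -5, A[0][1] + B[1][0] = 0 + -1 = -1) = -5 (attained at k = 0)
  C[0][1] = min over k of (A[0][0] + B[0][1] = -2 + 1 = -1, A[0][1] + B[1][1] = 0 + 10 = 10) = -1 (attained at k = 0)
  C[1][0] = min over k of (A[1][0] + B[0][0] = -3 + -3 = -6, A[1][1] + B[1][0] = 1 + -1 = 0) = -6 (attained at k = 0)
  C[1][1] = min over k of (A[1][0] + B[0][1] = -3 + 1 = -2, A[1][1] + B[1][1] = 1 + 10 = 11) = -2 (attained at k = 0)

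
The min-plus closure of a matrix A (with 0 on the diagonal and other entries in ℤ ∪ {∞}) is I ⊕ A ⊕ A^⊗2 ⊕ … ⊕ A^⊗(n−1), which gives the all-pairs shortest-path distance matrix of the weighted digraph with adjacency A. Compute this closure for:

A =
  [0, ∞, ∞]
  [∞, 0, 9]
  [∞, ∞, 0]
Closure =
  [0, ∞, ∞]
  [∞, 0, 9]
  [∞, ∞, 0]

This is the Floyd-Warshall all-pairs shortest-path computation. For each intermediate vertex k = 0, 1, …, 2, update dist[i][j] ← min(dist[i][j], dist[i][k] + dist[k][j]). The final matrix gives, for each (i, j), the minimum total weight of any directed path from i to j (possibly empty when i = j).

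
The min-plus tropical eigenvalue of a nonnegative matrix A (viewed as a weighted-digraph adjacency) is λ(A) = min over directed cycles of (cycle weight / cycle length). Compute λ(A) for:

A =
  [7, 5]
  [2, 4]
λ(A) = 7/2

Enumerate directed cycles and compute their means (weight / length). Sample:
  cycle 0 → 0: weight = 7, length = 1, mean = 7/1 ≈ 7.000
  cycle 1 → 1: weight = 4, length = 1, mean = 4/1 ≈ 4.000
  cycle 0 → 1 → 0: weight = 7, length = 2, mean = 7/2 ≈ 3.500
  cycle 1 → 0 → 1: weight = 7, length = 2, mean = 7/2 ≈ 3.500
Minimum mean = 3.500, attained e.g. along the cycle 0 → 1 → 0 with weight 7 and length 2. So λ(A) = 7/2 = 7/2.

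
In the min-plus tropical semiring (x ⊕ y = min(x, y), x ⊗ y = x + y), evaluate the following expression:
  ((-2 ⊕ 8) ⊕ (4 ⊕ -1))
((-2 ⊕ 8) ⊕ (4 ⊕ -1)) = -2

Expand innermost to outermost. Recall ⊕ takes the minimum of its arguments and ⊗ takes their sum. Working out the expression ((-2 ⊕ 8) ⊕ (4 ⊕ -1)) gives -2.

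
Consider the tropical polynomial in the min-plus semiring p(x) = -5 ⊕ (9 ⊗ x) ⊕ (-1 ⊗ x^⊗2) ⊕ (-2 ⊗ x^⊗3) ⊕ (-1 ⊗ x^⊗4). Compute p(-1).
p(-1) = -5

A tropical monomial a ⊗ x^⊗i evaluates to a + i · x. Evaluating each term at x = -1:
  Term 0 contributes -5 + 0 · -1 = -5
  Term 1 contributes 9 + 1 · -1 = 8
  Term 2 contributes -1 + 2 · -1 = -3
  Term 3 contributes -2 + 3 · -1 = -5
  Term 4 contributes -1 + 4 · -1 = -5
p(-1) = ⊕ of these = min[-5, 8, -3, -5, -5] = -5.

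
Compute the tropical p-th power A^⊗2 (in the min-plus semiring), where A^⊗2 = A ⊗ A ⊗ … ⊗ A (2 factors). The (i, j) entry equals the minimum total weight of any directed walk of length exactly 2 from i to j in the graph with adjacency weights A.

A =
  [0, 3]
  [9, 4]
A^⊗2 =
  [0, 3]
  [9, 8]

Each entry (A^⊗2)_ij equals the minimum over all length-2 walks i = v_0 → v_1 → … → v_2 = j of Σ_t A[v_t][v_{t+1}]. For example, for (i, j) = (0, 1) we minimise over 2 possible intermediate vertex sequences; the minimum is 3, attained along the walk 0 → 0 → 1.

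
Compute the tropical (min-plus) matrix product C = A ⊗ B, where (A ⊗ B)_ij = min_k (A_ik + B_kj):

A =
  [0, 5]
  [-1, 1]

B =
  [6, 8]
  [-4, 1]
A ⊗ B =
  [1, 6]
  [-3, 2]

Apply the min-plus product entry-by-entry:
  C[0][0] = min over k of (A[0][0] + B[0][0] = 0 + 6 = 6, A[0][1] + B[1][0] = 5 + -4 = 1) = 1 (attained at k = 1)
  C[0][1] = min over k of (A[0][0] + B[0][1] = 0 + 8 = 8, A[0][1] + B[1][1] = 5 + 1 = 6) = 6 (attained at k = 1)
  C[1][0] = min over k of (A[1][0] + B[0][0] = -1 + 6 = 5, A[1][1] + B[1][0] = 1 + -4 = -3) = -3 (attained at k = 1)
  C[1][1] = min over k of (A[1][0] + B[0][1] = -1 + 8 = 7, A[1][1] + B[1][1] = 1 + 1 = 2) = 2 (attained at k = 1)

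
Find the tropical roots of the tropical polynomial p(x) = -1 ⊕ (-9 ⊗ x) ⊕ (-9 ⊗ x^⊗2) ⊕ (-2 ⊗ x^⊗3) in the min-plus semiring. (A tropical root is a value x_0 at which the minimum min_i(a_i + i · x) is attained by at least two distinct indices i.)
Roots: {-7, 0, 8}

Each tropical root is a break point of the lower envelope of the lines y = a_i + i · x (there are 4 lines, with slopes 0, 1, ..., 3). Only the lines that attain the minimum somewhere contribute to roots; other lines are dominated. Here the surviving (envelope) indices are i = 3, i = 2, i = 1, i = 0.
Intersections between consecutive envelope lines give the roots: for adjacent envelope indices i < j the intersection is x = (a_i − a_j) / (j − i). Reading off the sorted break points: {-7, 0, 8}.
Verification: at each break x_0, at least two indices attain the minimum of min_i(a_i + i · x_0).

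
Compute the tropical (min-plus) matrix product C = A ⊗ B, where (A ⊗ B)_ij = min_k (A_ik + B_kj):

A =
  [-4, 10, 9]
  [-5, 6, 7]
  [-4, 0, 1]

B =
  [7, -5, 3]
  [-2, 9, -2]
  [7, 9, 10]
A ⊗ B =
  [3, -9, -1]
  [2, -10, -2]
  [-2, -9, -2]

Apply the min-plus product entry-by-entry:
  C[0][0] = min over k of (A[0][0] + B[0][0] = -4 + 7 = 3, A[0][1] + B[1][0] = 10 + -2 = 8, A[0][2] + B[2][0] = 9 + 7 = 16) = 3 (attained at k = 0)
  C[0][1] = min over k of (A[0][0] + B[0][1] = -4 + -5 = -9, A[0][1] + B[1][1] = 10 + 9 = 19, A[0][2] + B[2][1] = 9 + 9 = 18) = -9 (attained at k = 0)
  C[0][2] = min over k of (A[0][0] + B[0][2] = -4 + 3 = -1, A[0][1] + B[1][2] = 10 + -2 = 8, A[0][2] + B[2][2] = 9 + 10 = 19) = -1 (attained at k = 0)
  C[1][0] = min over k of (A[1][0] + B[0][0] = -5 + 7 = 2, A[1][1] + B[1][0] = 6 + -2 = 4, A[1][2] + B[2][0] = 7 + 7 = 14) = 2 (attained at k = 0)
  C[1][1] = min over k of (A[1][0] + B[0][1] = -5 + -5 = -10, A[1][1] + B[1][1] = 6 + 9 = 15, A[1][2] + B[2][1] = 7 + 9 = 16) = -10 (attained at k = 0)
  C[1][2] = min over k of (A[1][0] + B[0][2] = -5 + 3 = -2, A[1][1] + B[1][2] = 6 + -2 = 4, A[1][2] + B[2][2] = 7 + 10 = 17) = -2 (attained at k = 0)
  C[2][0] = min over k of (A[2][0] + B[0][0] = -4 + 7 = 3, A[2][1] + B[1][0] = 0 + -2 = -2, A[2][2] + B[2][0] = 1 + 7 = 8) = -2 (attained at k = 1)
  C[2][1] = min over k of (A[2][0] + B[0][1] = -4 + -5 = -9, A[2][1] + B[1][1] = 0 + 9 = 9, A[2][2] + B[2][1] = 1 + 9 = 10) = -9 (attained at k = 0)
  C[2][2] = min over k of (A[2][0] + B[0][2] = -4 + 3 = -1, A[2][1] + B[1][2] = 0 + -2 = -2, A[2][2] + B[2][2] = 1 + 10 = 11) = -2 (attained at k = 1)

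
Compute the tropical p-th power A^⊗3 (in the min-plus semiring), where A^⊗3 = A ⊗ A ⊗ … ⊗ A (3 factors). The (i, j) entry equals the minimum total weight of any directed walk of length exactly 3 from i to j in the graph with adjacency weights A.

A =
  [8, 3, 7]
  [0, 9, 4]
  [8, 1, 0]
A^⊗3 =
  [8, 6, 7]
  [3, 5, 4]
  [1, 1, 0]

Each entry (A^⊗3)_ij equals the minimum over all length-3 walks i = v_0 → v_1 → … → v_3 = j of Σ_t A[v_t][v_{t+1}]. For example, for (i, j) = (0, 2) we minimise over 9 possible intermediate vertex sequences; the minimum is 7, attained along the walk 0 → 1 → 2 → 2.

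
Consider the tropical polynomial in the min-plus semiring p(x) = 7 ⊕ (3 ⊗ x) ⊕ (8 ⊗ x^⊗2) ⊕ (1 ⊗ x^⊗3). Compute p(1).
p(1) = 4

A tropical monomial a ⊗ x^⊗i evaluates to a + i · x. Evaluating each term at x = 1:
  Term 0 contributes 7 + 0 · 1 = 7
  Term 1 contributes 3 + 1 · 1 = 4
  Term 2 contributes 8 + 2 · 1 = 10
  Term 3 contributes 1 + 3 · 1 = 4
p(1) = ⊕ of these = min[7, 4, 10, 4] = 4.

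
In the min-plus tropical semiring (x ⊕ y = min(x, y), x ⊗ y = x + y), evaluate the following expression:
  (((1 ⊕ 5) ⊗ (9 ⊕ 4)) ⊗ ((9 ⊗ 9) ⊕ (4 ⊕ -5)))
(((1 ⊕ 5) ⊗ (9 ⊕ 4)) ⊗ ((9 ⊗ 9) ⊕ (4 ⊕ -5))) = 0

Expand innermost to outermost. Recall ⊕ takes the minimum of its arguments and ⊗ takes their sum. Working out the expression (((1 ⊕ 5) ⊗ (9 ⊕ 4)) ⊗ ((9 ⊗ 9) ⊕ (4 ⊕ -5))) gives 0.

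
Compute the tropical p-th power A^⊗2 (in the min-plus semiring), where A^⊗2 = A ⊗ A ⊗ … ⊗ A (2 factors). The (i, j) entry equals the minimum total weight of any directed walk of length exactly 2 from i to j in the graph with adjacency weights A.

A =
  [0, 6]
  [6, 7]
A^⊗2 =
  [0, 6]
  [6, 12]

Each entry (A^⊗2)_ij equals the minimum over all length-2 walks i = v_0 → v_1 → … → v_2 = j of Σ_t A[v_t][v_{t+1}]. For example, for (i, j) = (0, 1) we minimise over 2 possible intermediate vertex sequences; the minimum is 6, attained along the walk 0 → 0 → 1.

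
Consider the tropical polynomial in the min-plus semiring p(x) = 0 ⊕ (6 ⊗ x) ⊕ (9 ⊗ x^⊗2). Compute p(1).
p(1) = 0

A tropical monomial a ⊗ x^⊗i evaluates to a + i · x. Evaluating each term at x = 1:
  Term 0 contributes 0 + 0 · 1 = 0
  Term 1 contributes 6 + 1 · 1 = 7
  Term 2 contributes 9 + 2 · 1 = 11
p(1) = ⊕ of these = min[0, 7, 11] = 0.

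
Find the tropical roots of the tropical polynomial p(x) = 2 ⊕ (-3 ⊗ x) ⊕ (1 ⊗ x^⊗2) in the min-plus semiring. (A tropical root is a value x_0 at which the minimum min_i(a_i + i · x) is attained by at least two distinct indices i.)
Roots: {-4, 5}

Each tropical root is a break point of the lower envelope of the lines y = a_i + i · x (there are 3 lines, with slopes 0, 1, ..., 2). Only the lines that attain the minimum somewhere contribute to roots; other lines are dominated. Here the surviving (envelope) indices are i = 2, i = 1, i = 0.
Intersections between consecutive envelope lines give the roots: for adjacent envelope indices i < j the intersection is x = (a_i − a_j) / (j − i). Reading off the sorted break points: {-4, 5}.
Verification: at each break x_0, at least two indices attain the minimum of min_i(a_i + i · x_0).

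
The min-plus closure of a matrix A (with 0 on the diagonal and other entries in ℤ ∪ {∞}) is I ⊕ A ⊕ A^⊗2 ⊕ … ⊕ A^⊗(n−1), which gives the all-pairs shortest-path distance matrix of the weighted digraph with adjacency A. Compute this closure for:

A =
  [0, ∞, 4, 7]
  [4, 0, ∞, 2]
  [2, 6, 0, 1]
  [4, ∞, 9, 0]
Closure =
  [0, 10, 4, 5]
  [4, 0, 8, 2]
  [2, 6, 0, 1]
  [4, 14, 8, 0]

This is the Floyd-Warshall all-pairs shortest-path computation. For each intermediate vertex k = 0, 1, …, 3, update dist[i][j] ← min(dist[i][j], dist[i][k] + dist[k][j]). The final matrix gives, for each (i, j), the minimum total weight of any directed path from i to j (possibly empty when i = j).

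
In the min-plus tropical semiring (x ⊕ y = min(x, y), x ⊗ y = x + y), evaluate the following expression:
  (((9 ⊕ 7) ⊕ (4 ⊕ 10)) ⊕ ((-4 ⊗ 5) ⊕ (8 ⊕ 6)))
(((9 ⊕ 7) ⊕ (4 ⊕ 10)) ⊕ ((-4 ⊗ 5) ⊕ (8 ⊕ 6))) = 1

Expand innermost to outermost. Recall ⊕ takes the minimum of its arguments and ⊗ takes their sum. Working out the expression (((9 ⊕ 7) ⊕ (4 ⊕ 10)) ⊕ ((-4 ⊗ 5) ⊕ (8 ⊕ 6))) gives 1.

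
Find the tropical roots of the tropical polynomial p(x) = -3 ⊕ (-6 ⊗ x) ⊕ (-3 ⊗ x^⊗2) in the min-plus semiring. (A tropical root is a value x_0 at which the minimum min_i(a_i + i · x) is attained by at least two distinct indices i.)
Roots: {-3, 3}

Each tropical root is a break point of the lower envelope of the lines y = a_i + i · x (there are 3 lines, with slopes 0, 1, ..., 2). Only the lines that attain the minimum somewhere contribute to roots; other lines are dominated. Here the surviving (envelope) indices are i = 2, i = 1, i = 0.
Intersections between consecutive envelope lines give the roots: for adjacent envelope indices i < j the intersection is x = (a_i − a_j) / (j − i). Reading off the sorted break points: {-3, 3}.
Verification: at each break x_0, at least two indices attain the minimum of min_i(a_i + i · x_0).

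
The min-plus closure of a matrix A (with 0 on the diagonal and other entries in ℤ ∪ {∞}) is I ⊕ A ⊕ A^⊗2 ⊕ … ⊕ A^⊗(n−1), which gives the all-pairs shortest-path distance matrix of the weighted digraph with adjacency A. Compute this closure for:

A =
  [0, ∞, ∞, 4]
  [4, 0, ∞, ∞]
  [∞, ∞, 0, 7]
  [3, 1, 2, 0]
Closure =
  [0, 5, 6, 4]
  [4, 0, 10, 8]
  [10, 8, 0, 7]
  [3, 1, 2, 0]

This is the Floyd-Warshall all-pairs shortest-path computation. For each intermediate vertex k = 0, 1, …, 3, update dist[i][j] ← min(dist[i][j], dist[i][k] + dist[k][j]). The final matrix gives, for each (i, j), the minimum total weight of any directed path from i to j (possibly empty when i = j).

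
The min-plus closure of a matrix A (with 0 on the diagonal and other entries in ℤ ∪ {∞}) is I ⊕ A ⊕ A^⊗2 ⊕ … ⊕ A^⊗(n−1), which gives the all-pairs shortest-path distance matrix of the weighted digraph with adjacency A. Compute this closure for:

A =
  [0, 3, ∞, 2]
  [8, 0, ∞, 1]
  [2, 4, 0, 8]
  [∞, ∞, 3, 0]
Closure =
  [0, 3, 5, 2]
  [6, 0, 4, 1]
  [2, 4, 0, 4]
  [5, 7, 3, 0]

This is the Floyd-Warshall all-pairs shortest-path computation. For each intermediate vertex k = 0, 1, …, 3, update dist[i][j] ← min(dist[i][j], dist[i][k] + dist[k][j]). The final matrix gives, for each (i, j), the minimum total weight of any directed path from i to j (possibly empty when i = j).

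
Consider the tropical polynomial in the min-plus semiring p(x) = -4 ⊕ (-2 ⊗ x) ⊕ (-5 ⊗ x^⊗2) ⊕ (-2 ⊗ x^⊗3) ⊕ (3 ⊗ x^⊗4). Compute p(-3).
p(-3) = -11

A tropical monomial a ⊗ x^⊗i evaluates to a + i · x. Evaluating each term at x = -3:
  Term 0 contributes -4 + 0 · -3 = -4
  Term 1 contributes -2 + 1 · -3 = -5
  Term 2 contributes -5 + 2 · -3 = -11
  Term 3 contributes -2 + 3 · -3 = -11
  Term 4 contributes 3 + 4 · -3 = -9
p(-3) = ⊕ of these = min[-4, -5, -11, -11, -9] = -11.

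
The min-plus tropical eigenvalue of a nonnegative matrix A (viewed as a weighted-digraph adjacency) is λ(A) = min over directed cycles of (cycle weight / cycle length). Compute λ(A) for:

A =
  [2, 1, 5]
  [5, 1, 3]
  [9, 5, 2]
λ(A) = 1

Enumerate directed cycles and compute their means (weight / length). Sample:
  cycle 0 → 0: weight = 2, length = 1, mean = 2/1 ≈ 2.000
  cycle 1 → 1: weight = 1, length = 1, mean = 1/1 ≈ 1.000
  cycle 2 → 2: weight = 2, length = 1, mean = 2/1 ≈ 2.000
  cycle 0 → 1 → 0: weight = 6, length = 2, mean = 6/2 ≈ 3.000
  cycle 0 → 2 → 0: weight = 14, length = 2, mean = 14/2 ≈ 7.000
  cycle 1 → 0 → 1: weight = 6, length = 2, mean = 6/2 ≈ 3.000
Minimum mean = 1.000, attained e.g. along the cycle 1 → 1 with weight 1 and length 1. So λ(A) = 1/1 = 1.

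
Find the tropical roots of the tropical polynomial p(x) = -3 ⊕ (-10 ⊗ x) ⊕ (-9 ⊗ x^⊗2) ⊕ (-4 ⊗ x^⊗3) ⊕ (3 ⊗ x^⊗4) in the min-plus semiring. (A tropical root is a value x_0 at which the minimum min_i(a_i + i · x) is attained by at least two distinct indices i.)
Roots: {-7, -5, -1, 7}

Each tropical root is a break point of the lower envelope of the lines y = a_i + i · x (there are 5 lines, with slopes 0, 1, ..., 4). Only the lines that attain the minimum somewhere contribute to roots; other lines are dominated. Here the surviving (envelope) indices are i = 4, i = 3, i = 2, i = 1, i = 0.
Intersections between consecutive envelope lines give the roots: for adjacent envelope indices i < j the intersection is x = (a_i − a_j) / (j − i). Reading off the sorted break points: {-7, -5, -1, 7}.
Verification: at each break x_0, at least two indices attain the minimum of min_i(a_i + i · x_0).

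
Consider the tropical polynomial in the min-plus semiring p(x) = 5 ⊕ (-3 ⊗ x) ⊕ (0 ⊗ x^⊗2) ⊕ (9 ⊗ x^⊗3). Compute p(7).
p(7) = 4

A tropical monomial a ⊗ x^⊗i evaluates to a + i · x. Evaluating each term at x = 7:
  Term 0 contributes 5 + 0 · 7 = 5
  Term 1 contributes -3 + 1 · 7 = 4
  Term 2 contributes 0 + 2 · 7 = 14
  Term 3 contributes 9 + 3 · 7 = 30
p(7) = ⊕ of these = min[5, 4, 14, 30] = 4.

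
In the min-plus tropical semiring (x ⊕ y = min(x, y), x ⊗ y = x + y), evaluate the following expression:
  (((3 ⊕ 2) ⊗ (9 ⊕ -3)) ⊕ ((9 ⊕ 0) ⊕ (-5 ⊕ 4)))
(((3 ⊕ 2) ⊗ (9 ⊕ -3)) ⊕ ((9 ⊕ 0) ⊕ (-5 ⊕ 4))) = -5

Expand innermost to outermost. Recall ⊕ takes the minimum of its arguments and ⊗ takes their sum. Working out the expression (((3 ⊕ 2) ⊗ (9 ⊕ -3)) ⊕ ((9 ⊕ 0) ⊕ (-5 ⊕ 4))) gives -5.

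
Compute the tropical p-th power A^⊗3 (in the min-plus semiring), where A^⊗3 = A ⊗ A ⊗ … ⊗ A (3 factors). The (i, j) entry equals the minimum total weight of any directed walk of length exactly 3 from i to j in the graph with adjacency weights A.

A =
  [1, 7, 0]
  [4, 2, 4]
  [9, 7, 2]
A^⊗3 =
  [3, 8, 2]
  [6, 6, 5]
  [11, 11, 6]

Each entry (A^⊗3)_ij equals the minimum over all length-3 walks i = v_0 → v_1 → … → v_3 = j of Σ_t A[v_t][v_{t+1}]. For example, for (i, j) = (0, 2) we minimise over 9 possible intermediate vertex sequences; the minimum is 2, attained along the walk 0 → 0 → 0 → 2.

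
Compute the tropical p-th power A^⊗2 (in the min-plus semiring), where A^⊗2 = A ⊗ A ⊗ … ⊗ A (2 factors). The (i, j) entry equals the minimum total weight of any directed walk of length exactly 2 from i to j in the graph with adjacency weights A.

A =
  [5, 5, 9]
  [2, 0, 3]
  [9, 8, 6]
A^⊗2 =
  [7, 5, 8]
  [2, 0, 3]
  [10, 8, 11]

Each entry (A^⊗2)_ij equals the minimum over all length-2 walks i = v_0 → v_1 → … → v_2 = j of Σ_t A[v_t][v_{t+1}]. For example, for (i, j) = (0, 2) we minimise over 3 possible intermediate vertex sequences; the minimum is 8, attained along the walk 0 → 1 → 2.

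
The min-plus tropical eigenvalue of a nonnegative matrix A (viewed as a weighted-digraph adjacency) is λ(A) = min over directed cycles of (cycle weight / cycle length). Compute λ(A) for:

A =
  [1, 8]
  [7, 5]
λ(A) = 1

Enumerate directed cycles and compute their means (weight / length). Sample:
  cycle 0 → 0: weight = 1, length = 1, mean = 1/1 ≈ 1.000
  cycle 1 → 1: weight = 5, length = 1, mean = 5/1 ≈ 5.000
  cycle 0 → 1 → 0: weight = 15, length = 2, mean = 15/2 ≈ 7.500
  cycle 1 → 0 → 1: weight = 15, length = 2, mean = 15/2 ≈ 7.500
Minimum mean = 1.000, attained e.g. along the cycle 0 → 0 with weight 1 and length 1. So λ(A) = 1/1 = 1.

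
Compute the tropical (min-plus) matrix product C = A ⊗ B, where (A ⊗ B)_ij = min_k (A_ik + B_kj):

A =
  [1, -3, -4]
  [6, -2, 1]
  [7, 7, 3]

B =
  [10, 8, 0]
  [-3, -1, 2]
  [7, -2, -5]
A ⊗ B =
  [-6, -6, -9]
  [-5, -3, -4]
  [4, 1, -2]

Apply the min-plus product entry-by-entry:
  C[0][0] = min over k of (A[0][0] + B[0][0] = 1 + 10 = 11, A[0][1] + B[1][0] = -3 + -3 = -6, A[0][2] + B[2][0] = -4 + 7 = 3) = -6 (attained at k = 1)
  C[0][1] = min over k of (A[0][0] + B[0][1] = 1 + 8 = 9, A[0][1] + B[1][1] = -3 + -1 = -4, A[0][2] + B[2][1] = -4 + -2 = -6) = -6 (attained at k = 2)
  C[0][2] = min over k of (A[0][0] + B[0][2] = 1 + 0 = 1, A[0][1] + B[1][2] = -3 + 2 = -1, A[0][2] + B[2][2] = -4 + -5 = -9) = -9 (attained at k = 2)
  C[1][0] = min over k of (A[1][0] + B[0][0] = 6 + 10 = 16, A[1][1] + B[1][0] = -2 + -3 = -5, A[1][2] + B[2][0] = 1 + 7 = 8) = -5 (attained at k = 1)
  C[1][1] = min over k of (A[1][0] + B[0][1] = 6 + 8 = 14, A[1][1] + B[1][1] = -2 + -1 = -3, A[1][2] + B[2][1] = 1 + -2 = -1) = -3 (attained at k = 1)
  C[1][2] = min over k of (A[1][0] + B[0][2] = 6 + 0 = 6, A[1][1] + B[1][2] = -2 + 2 = 0, A[1][2] + B[2][2] = 1 + -5 = -4) = -4 (attained at k = 2)
  C[2][0] = min over k of (A[2][0] + B[0][0] = 7 + 10 = 17, A[2][1] + B[1][0] = 7 + -3 = 4, A[2][2] + B[2][0] = 3 + 7 = 10) = 4 (attained at k = 1)
  C[2][1] = min over k of (A[2][0] + B[0][1] = 7 + 8 = 15, A[2][1] + B[1][1] = 7 + -1 = 6, A[2][2] + B[2][1] = 3 + -2 = 1) = 1 (attained at k = 2)
  C[2][2] = min over k of (A[2][0] + B[0][2] = 7 + 0 = 7, A[2][1] + B[1][2] = 7 + 2 = 9, A[2][2] + B[2][2] = 3 + -5 = -2) = -2 (attained at k = 2)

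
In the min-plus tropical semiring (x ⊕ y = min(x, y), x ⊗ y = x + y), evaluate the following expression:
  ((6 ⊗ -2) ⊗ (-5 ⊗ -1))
((6 ⊗ -2) ⊗ (-5 ⊗ -1)) = -2

Expand innermost to outermost. Recall ⊕ takes the minimum of its arguments and ⊗ takes their sum. Working out the expression ((6 ⊗ -2) ⊗ (-5 ⊗ -1)) gives -2.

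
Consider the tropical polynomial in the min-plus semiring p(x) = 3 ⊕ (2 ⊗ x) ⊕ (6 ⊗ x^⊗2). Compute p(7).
p(7) = 3

A tropical monomial a ⊗ x^⊗i evaluates to a + i · x. Evaluating each term at x = 7:
  Term 0 contributes 3 + 0 · 7 = 3
  Term 1 contributes 2 + 1 · 7 = 9
  Term 2 contributes 6 + 2 · 7 = 20
p(7) = ⊕ of these = min[3, 9, 20] = 3.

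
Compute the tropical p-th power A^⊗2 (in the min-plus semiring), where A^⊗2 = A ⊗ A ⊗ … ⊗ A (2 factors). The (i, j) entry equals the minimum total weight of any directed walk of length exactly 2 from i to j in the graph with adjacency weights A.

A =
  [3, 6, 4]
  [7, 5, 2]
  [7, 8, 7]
A^⊗2 =
  [6, 9, 7]
  [9, 10, 7]
  [10, 13, 10]

Each entry (A^⊗2)_ij equals the minimum over all length-2 walks i = v_0 → v_1 → … → v_2 = j of Σ_t A[v_t][v_{t+1}]. For example, for (i, j) = (0, 2) we minimise over 3 possible intermediate vertex sequences; the minimum is 7, attained along the walk 0 → 0 → 2.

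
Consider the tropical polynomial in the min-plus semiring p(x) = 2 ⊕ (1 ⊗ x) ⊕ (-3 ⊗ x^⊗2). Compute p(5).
p(5) = 2

A tropical monomial a ⊗ x^⊗i evaluates to a + i · x. Evaluating each term at x = 5:
  Term 0 contributes 2 + 0 · 5 = 2
  Term 1 contributes 1 + 1 · 5 = 6
  Term 2 contributes -3 + 2 · 5 = 7
p(5) = ⊕ of these = min[2, 6, 7] = 2.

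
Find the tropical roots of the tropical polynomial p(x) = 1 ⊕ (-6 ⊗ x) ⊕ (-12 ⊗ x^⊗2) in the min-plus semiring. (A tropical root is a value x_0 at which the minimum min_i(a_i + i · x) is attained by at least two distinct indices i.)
Roots: {6, 7}

Each tropical root is a break point of the lower envelope of the lines y = a_i + i · x (there are 3 lines, with slopes 0, 1, ..., 2). Only the lines that attain the minimum somewhere contribute to roots; other lines are dominated. Here the surviving (envelope) indices are i = 2, i = 1, i = 0.
Intersections between consecutive envelope lines give the roots: for adjacent envelope indices i < j the intersection is x = (a_i − a_j) / (j − i). Reading off the sorted break points: {6, 7}.
Verification: at each break x_0, at least two indices attain the minimum of min_i(a_i + i · x_0).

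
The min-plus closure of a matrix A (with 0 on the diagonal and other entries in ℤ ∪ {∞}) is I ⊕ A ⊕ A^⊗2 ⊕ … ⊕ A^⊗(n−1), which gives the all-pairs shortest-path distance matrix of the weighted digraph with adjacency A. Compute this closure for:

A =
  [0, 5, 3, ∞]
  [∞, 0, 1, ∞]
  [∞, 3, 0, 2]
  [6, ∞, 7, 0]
Closure =
  [0, 5, 3, 5]
  [9, 0, 1, 3]
  [8, 3, 0, 2]
  [6, 10, 7, 0]

This is the Floyd-Warshall all-pairs shortest-path computation. For each intermediate vertex k = 0, 1, …, 3, update dist[i][j] ← min(dist[i][j], dist[i][k] + dist[k][j]). The final matrix gives, for each (i, j), the minimum total weight of any directed path from i to j (possibly empty when i = j).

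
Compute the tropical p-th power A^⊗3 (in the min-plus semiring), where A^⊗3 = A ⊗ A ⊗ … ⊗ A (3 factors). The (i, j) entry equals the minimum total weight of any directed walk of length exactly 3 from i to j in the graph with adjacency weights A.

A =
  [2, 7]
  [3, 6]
A^⊗3 =
  [6, 11]
  [7, 12]

Each entry (A^⊗3)_ij equals the minimum over all length-3 walks i = v_0 → v_1 → … → v_3 = j of Σ_t A[v_t][v_{t+1}]. For example, for (i, j) = (0, 1) we minimise over 4 possible intermediate vertex sequences; the minimum is 11, attained along the walk 0 → 0 → 0 → 1.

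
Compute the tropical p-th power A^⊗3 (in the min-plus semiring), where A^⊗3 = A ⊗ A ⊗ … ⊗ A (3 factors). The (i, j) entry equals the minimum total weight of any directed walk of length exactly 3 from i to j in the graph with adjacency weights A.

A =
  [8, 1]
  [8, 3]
A^⊗3 =
  [12, 7]
  [14, 9]

Each entry (A^⊗3)_ij equals the minimum over all length-3 walks i = v_0 → v_1 → … → v_3 = j of Σ_t A[v_t][v_{t+1}]. For example, for (i, j) = (0, 1) we minimise over 4 possible intermediate vertex sequences; the minimum is 7, attained along the walk 0 → 1 → 1 → 1.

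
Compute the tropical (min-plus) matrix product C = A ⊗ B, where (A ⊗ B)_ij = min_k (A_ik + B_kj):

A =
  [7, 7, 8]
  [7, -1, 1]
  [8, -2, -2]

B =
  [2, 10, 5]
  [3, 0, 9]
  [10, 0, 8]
A ⊗ B =
  [9, 7, 12]
  [2, -1, 8]
  [1, -2, 6]

Apply the min-plus product entry-by-entry:
  C[0][0] = min over k of (A[0][0] + B[0][0] = 7 + 2 = 9, A[0][1] + B[1][0] = 7 + 3 = 10, A[0][2] + B[2][0] = 8 + 10 = 18) = 9 (attained at k = 0)
  C[0][1] = min over k of (A[0][0] + B[0][1] = 7 + 10 = 17, A[0][1] + B[1][1] = 7 + 0 = 7, A[0][2] + B[2][1] = 8 + 0 = 8) = 7 (attained at k = 1)
  C[0][2] = min over k of (A[0][0] + B[0][2] = 7 + 5 = 12, A[0][1] + B[1][2] = 7 + 9 = 16, A[0][2] + B[2][2] = 8 + 8 = 16) = 12 (attained at k = 0)
  C[1][0] = min over k of (A[1][0] + B[0][0] = 7 + 2 = 9, A[1][1] + B[1][0] = -1 + 3 = 2, A[1][2] + B[2][0] = 1 + 10 = 11) = 2 (attained at k = 1)
  C[1][1] = min over k of (A[1][0] + B[0][1] = 7 + 10 = 17, A[1][1] + B[1][1] = -1 + 0 = -1, A[1][2] + B[2][1] = 1 + 0 = 1) = -1 (attained at k = 1)
  C[1][2] = min over k of (A[1][0] + B[0][2] = 7 + 5 = 12, A[1][1] + B[1][2] = -1 + 9 = 8, A[1][2] + B[2][2] = 1 + 8 = 9) = 8 (attained at k = 1)
  C[2][0] = min over k of (A[2][0] + B[0][0] = 8 + 2 = 10, A[2][1] + B[1][0] = -2 + 3 = 1, A[2][2] + B[2][0] = -2 + 10 = 8) = 1 (attained at k = 1)
  C[2][1] = min over k of (A[2][0] + B[0][1] = 8 + 10 = 18, A[2][1] + B[1][1] = -2 + 0 = -2, A[2][2] + B[2][1] = -2 + 0 = -2) = -2 (attained at k = 1)
  C[2][2] = min over k of (A[2][0] + B[0][2] = 8 + 5 = 13, A[2][1] + B[1][2] = -2 + 9 = 7, A[2][2] + B[2][2] = -2 + 8 = 6) = 6 (attained at k = 2)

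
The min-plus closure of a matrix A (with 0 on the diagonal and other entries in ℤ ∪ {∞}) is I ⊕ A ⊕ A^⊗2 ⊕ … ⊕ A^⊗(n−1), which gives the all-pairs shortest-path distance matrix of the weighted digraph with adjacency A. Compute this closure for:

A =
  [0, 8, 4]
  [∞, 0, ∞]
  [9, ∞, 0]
Closure =
  [0, 8, 4]
  [∞, 0, ∞]
  [9, 17, 0]

This is the Floyd-Warshall all-pairs shortest-path computation. For each intermediate vertex k = 0, 1, …, 2, update dist[i][j] ← min(dist[i][j], dist[i][k] + dist[k][j]). The final matrix gives, for each (i, j), the minimum total weight of any directed path from i to j (possibly empty when i = j).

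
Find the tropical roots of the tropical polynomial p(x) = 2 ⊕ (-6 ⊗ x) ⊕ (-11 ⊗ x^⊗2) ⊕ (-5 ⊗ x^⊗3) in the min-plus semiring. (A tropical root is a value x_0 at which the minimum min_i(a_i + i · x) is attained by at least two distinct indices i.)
Roots: {-6, 5, 8}

Each tropical root is a break point of the lower envelope of the lines y = a_i + i · x (there are 4 lines, with slopes 0, 1, ..., 3). Only the lines that attain the minimum somewhere contribute to roots; other lines are dominated. Here the surviving (envelope) indices are i = 3, i = 2, i = 1, i = 0.
Intersections between consecutive envelope lines give the roots: for adjacent envelope indices i < j the intersection is x = (a_i − a_j) / (j − i). Reading off the sorted break points: {-6, 5, 8}.
Verification: at each break x_0, at least two indices attain the minimum of min_i(a_i + i · x_0).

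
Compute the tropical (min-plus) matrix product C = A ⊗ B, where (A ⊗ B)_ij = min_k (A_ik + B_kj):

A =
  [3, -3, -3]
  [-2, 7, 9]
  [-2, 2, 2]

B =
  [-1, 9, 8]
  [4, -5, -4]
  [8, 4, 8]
A ⊗ B =
  [1, -8, -7]
  [-3, 2, 3]
  [-3, -3, -2]

Apply the min-plus product entry-by-entry:
  C[0][0] = min over k of (A[0][0] + B[0][0] = 3 + -1 = 2, A[0][1] + B[1][0] = -3 + 4 = 1, A[0][2] + B[2][0] = -3 + 8 = 5) = 1 (attained at k = 1)
  C[0][1] = min over k of (A[0][0] + B[0][1] = 3 + 9 = 12, A[0][1] + B[1][1] = -3 + -5 = -8, A[0][2] + B[2][1] = -3 + 4 = 1) = -8 (attained at k = 1)
  C[0][2] = min over k of (A[0][0] + B[0][2] = 3 + 8 = 11, A[0][1] + B[1][2] = -3 + -4 = -7, A[0][2] + B[2][2] = -3 + 8 = 5) = -7 (attained at k = 1)
  C[1][0] = min over k of (A[1][0] + B[0][0] = -2 + -1 = -3, A[1][1] + B[1][0] = 7 + 4 = 11, A[1][2] + B[2][0] = 9 + 8 = 17) = -3 (attained at k = 0)
  C[1][1] = min over k of (A[1][0] + B[0][1] = -2 + 9 = 7, A[1][1] + B[1][1] = 7 + -5 = 2, A[1][2] + B[2][1] = 9 + 4 = 13) = 2 (attained at k = 1)
  C[1][2] = min over k of (A[1][0] + B[0][2] = -2 + 8 = 6, A[1][1] + B[1][2] = 7 + -4 = 3, A[1][2] + B[2][2] = 9 + 8 = 17) = 3 (attained at k = 1)
  C[2][0] = min over k of (A[2][0] + B[0][0] = -2 + -1 = -3, A[2][1] + B[1][0] = 2 + 4 = 6, A[2][2] + B[2][0] = 2 + 8 = 10) = -3 (attained at k = 0)
  C[2][1] = min over k of (A[2][0] + B[0][1] = -2 + 9 = 7, A[2][1] + B[1][1] = 2 + -5 = -3, A[2][2] + B[2][1] = 2 + 4 = 6) = -3 (attained at k = 1)
  C[2][2] = min over k of (A[2][0] + B[0][2] = -2 + 8 = 6, A[2][1] + B[1][2] = 2 + -4 = -2, A[2][2] + B[2][2] = 2 + 8 = 10) = -2 (attained at k = 1)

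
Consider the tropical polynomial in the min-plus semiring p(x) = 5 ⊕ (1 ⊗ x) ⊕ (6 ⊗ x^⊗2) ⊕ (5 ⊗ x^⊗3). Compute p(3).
p(3) = 4

A tropical monomial a ⊗ x^⊗i evaluates to a + i · x. Evaluating each term at x = 3:
  Term 0 contributes 5 + 0 · 3 = 5
  Term 1 contributes 1 + 1 · 3 = 4
  Term 2 contributes 6 + 2 · 3 = 12
  Term 3 contributes 5 + 3 · 3 = 14
p(3) = ⊕ of these = min[5, 4, 12, 14] = 4.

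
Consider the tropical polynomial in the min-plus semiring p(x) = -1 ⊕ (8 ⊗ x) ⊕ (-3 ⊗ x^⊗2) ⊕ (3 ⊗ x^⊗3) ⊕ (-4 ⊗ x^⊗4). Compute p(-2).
p(-2) = -12

A tropical monomial a ⊗ x^⊗i evaluates to a + i · x. Evaluating each term at x = -2:
  Term 0 contributes -1 + 0 · -2 = -1
  Term 1 contributes 8 + 1 · -2 = 6
  Term 2 contributes -3 + 2 · -2 = -7
  Term 3 contributes 3 + 3 · -2 = -3
  Term 4 contributes -4 + 4 · -2 = -12
p(-2) = ⊕ of these = min[-1, 6, -7, -3, -12] = -12.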